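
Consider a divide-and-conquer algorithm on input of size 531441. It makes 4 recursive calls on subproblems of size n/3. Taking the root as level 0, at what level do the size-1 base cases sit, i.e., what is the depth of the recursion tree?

For divide and conquer with division factor 3:

Problem sizes at each level:
Level 0: 531441
Level 1: 177147
Level 2: 59049
Level 3: 19683
Level 4: 6561
Level 5: 2187
Level 6: 729
Level 7: 243
Level 8: 81
Level 9: 27
Level 10: 9
Level 11: 3
Level 12: 1

The root is level 0 and the size-1 base case is level 12 (the tree spans levels 0 through 12, i.e. 13 levels counting the root), so the depth is the number of divisions: log_3(531441) = 12

The recursion tree depth is log_3(531441) = 12. At each level, the problem size is divided by 3, so it takes 12 divisions to reduce to a base case of size 1. The algorithm makes 4 recursive calls at each level.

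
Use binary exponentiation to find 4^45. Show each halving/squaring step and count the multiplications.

Computing 4^45 by squaring (build up from 4^1; each line after the first costs one multiplication):

4^1 = 4
4^2 = (4^1)^2 = 4^2 = 16
4^4 = (4^2)^2 = 16^2 = 256
4^5 = 4 * 4^4 = 4 * 256 = 1024
4^10 = (4^5)^2 = 1024^2 = 1048576
4^11 = 4 * 4^10 = 4 * 1048576 = 4194304
4^22 = (4^11)^2 = 4194304^2 = 17592186044416
4^44 = (4^22)^2 = 17592186044416^2 = 309485009821345068724781056
4^45 = 4 * 4^44 = 4 * 309485009821345068724781056 = 1237940039285380274899124224

Result: 1237940039285380274899124224
Multiplications needed: 8 (8 lines after 4^1)

4^45 = 1237940039285380274899124224. Using exponentiation by squaring, this requires 8 multiplications. The key idea: if the exponent is even, square the half-power; if odd, multiply by the base once.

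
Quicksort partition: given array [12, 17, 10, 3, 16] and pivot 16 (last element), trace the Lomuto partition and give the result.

Lomuto partition with pivot = 16:

Initial array: [12, 17, 10, 3, 16]

arr[0]=12 <= 16: swap with position 0, array becomes [12, 17, 10, 3, 16]
arr[1]=17 > 16: no swap
arr[2]=10 <= 16: swap with position 1, array becomes [12, 10, 17, 3, 16]
arr[3]=3 <= 16: swap with position 2, array becomes [12, 10, 3, 17, 16]

Place pivot at position 3: [12, 10, 3, 16, 17]
Pivot position: 3

After partitioning with pivot 16, the array becomes [12, 10, 3, 16, 17]. The pivot is placed at index 3. All elements to the left of the pivot are <= 16, and all elements to the right are > 16.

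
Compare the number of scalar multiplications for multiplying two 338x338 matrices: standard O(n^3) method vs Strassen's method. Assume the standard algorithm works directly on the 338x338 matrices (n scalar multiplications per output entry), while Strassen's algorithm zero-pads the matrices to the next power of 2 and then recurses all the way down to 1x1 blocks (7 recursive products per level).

Matrix multiplication for 338x338 matrices:

Strassen's algorithm requires power-of-2 dimensions. Pad 338x338 to 512x512 (next power of 2).

Standard algorithm: 338^3 = 38614472 multiplications
Strassen's algorithm: 7^(log2(512)) = 7^9 = 40353607 multiplications
Difference: 38614472 - 40353607 = -1739135 (Strassen uses MORE here due to padding overhead — for small or just-over-power-of-2 n, padding can outweigh the per-level savings)

Standard: 38614472 multiplications (338^3). Strassen: 40353607 multiplications (7^9, after padding to 512x512). Strassen reduces 8 recursive multiplications to 7 at each level.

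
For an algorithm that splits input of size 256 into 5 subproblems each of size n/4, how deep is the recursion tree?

For divide and conquer with division factor 4:

Problem sizes at each level:
Level 0: 256
Level 1: 64
Level 2: 16
Level 3: 4
Level 4: 1

The root is level 0 and the size-1 base case is level 4 (the tree spans levels 0 through 4, i.e. 5 levels counting the root), so the depth is the number of divisions: log_4(256) = 4

The recursion tree depth is log_4(256) = 4. At each level, the problem size is divided by 4, so it takes 4 divisions to reduce to a base case of size 1. The algorithm makes 5 recursive calls at each level.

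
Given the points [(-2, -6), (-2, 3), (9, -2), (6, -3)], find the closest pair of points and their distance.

Computing all pairwise distances among 4 points:

d((-2, -6), (-2, 3)) = 9.0
d((-2, -6), (9, -2)) = 11.7047
d((-2, -6), (6, -3)) = 8.544
d((-2, 3), (9, -2)) = 12.083
d((-2, 3), (6, -3)) = 10.0
d((9, -2), (6, -3)) = 3.1623 <-- minimum

Closest pair: (9, -2) and (6, -3) with distance 3.1623

The closest pair is (9, -2) and (6, -3) with Euclidean distance 3.1623. For 4 points, brute-force pairwise comparison is shown above. For large n, the divide-and-conquer algorithm (sort by x, recurse on halves, check the dividing strip) achieves O(n log n).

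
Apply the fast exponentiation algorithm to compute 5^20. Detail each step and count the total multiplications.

Computing 5^20 by squaring (build up from 5^1; each line after the first costs one multiplication):

5^1 = 5
5^2 = (5^1)^2 = 5^2 = 25
5^4 = (5^2)^2 = 25^2 = 625
5^5 = 5 * 5^4 = 5 * 625 = 3125
5^10 = (5^5)^2 = 3125^2 = 9765625
5^20 = (5^10)^2 = 9765625^2 = 95367431640625

Result: 95367431640625
Multiplications needed: 5 (5 lines after 5^1)

5^20 = 95367431640625. Using exponentiation by squaring, this requires 5 multiplications. The key idea: if the exponent is even, square the half-power; if odd, multiply by the base once.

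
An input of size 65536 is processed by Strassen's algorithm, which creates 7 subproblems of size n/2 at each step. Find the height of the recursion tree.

For divide and conquer with division factor 2:

Problem sizes at each level:
Level 0: 65536
Level 1: 32768
Level 2: 16384
Level 3: 8192
Level 4: 4096
Level 5: 2048
Level 6: 1024
Level 7: 512
Level 8: 256
Level 9: 128
Level 10: 64
Level 11: 32
Level 12: 16
Level 13: 8
Level 14: 4
Level 15: 2
Level 16: 1

The root is level 0 and the size-1 base case is level 16 (the tree spans levels 0 through 16, i.e. 17 levels counting the root), so the depth is the number of divisions: log_2(65536) = 16

The recursion tree depth is log_2(65536) = 16. At each level, the problem size is divided by 2, so it takes 16 divisions to reduce to a base case of size 1. The algorithm makes 7 recursive calls at each level.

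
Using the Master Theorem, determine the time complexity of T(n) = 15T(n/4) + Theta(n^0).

Master Theorem for T(n) = 15T(n/4) + O(n^0):

a = 15, b = 4, c = 0
log_b(a) = log_4(15) = 1.9534

Case 1: c = 0 < log_4(15) = 1.9534
T(n) = O(n^(log_4 15))

For T(n) = 15T(n/4) + O(n^0): log_4(15) = 1.9534. This is Case 1 of the Master Theorem (c < log_b(a), work dominated by leaves), giving O(n^(log_4 15)).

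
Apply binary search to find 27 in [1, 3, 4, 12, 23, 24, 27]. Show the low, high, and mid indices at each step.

Binary search for 27 in [1, 3, 4, 12, 23, 24, 27]:

lo=0, hi=6, mid=3, arr[mid]=12 -> 12 < 27, search right half
lo=4, hi=6, mid=5, arr[mid]=24 -> 24 < 27, search right half
lo=6, hi=6, mid=6, arr[mid]=27 -> Found target at index 6!

Binary search finds 27 at index 6 after 3 comparisons. The search repeatedly halves the search space by comparing with the middle element.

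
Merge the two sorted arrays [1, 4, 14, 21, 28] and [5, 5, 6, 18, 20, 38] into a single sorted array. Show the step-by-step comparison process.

Merging process:

Compare 1 vs 5: take 1 from left. Merged: [1]
Compare 4 vs 5: take 4 from left. Merged: [1, 4]
Compare 14 vs 5: take 5 from right. Merged: [1, 4, 5]
Compare 14 vs 5: take 5 from right. Merged: [1, 4, 5, 5]
Compare 14 vs 6: take 6 from right. Merged: [1, 4, 5, 5, 6]
Compare 14 vs 18: take 14 from left. Merged: [1, 4, 5, 5, 6, 14]
Compare 21 vs 18: take 18 from right. Merged: [1, 4, 5, 5, 6, 14, 18]
Compare 21 vs 20: take 20 from right. Merged: [1, 4, 5, 5, 6, 14, 18, 20]
Compare 21 vs 38: take 21 from left. Merged: [1, 4, 5, 5, 6, 14, 18, 20, 21]
Compare 28 vs 38: take 28 from left. Merged: [1, 4, 5, 5, 6, 14, 18, 20, 21, 28]
Append remaining from right: [38]. Merged: [1, 4, 5, 5, 6, 14, 18, 20, 21, 28, 38]

Final merged array: [1, 4, 5, 5, 6, 14, 18, 20, 21, 28, 38]
Total comparisons: 10

The merged array is [1, 4, 5, 5, 6, 14, 18, 20, 21, 28, 38], requiring 10 comparisons. The merge step runs in O(n) time where n is the total number of elements.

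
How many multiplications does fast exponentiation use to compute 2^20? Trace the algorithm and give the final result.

Computing 2^20 by squaring (build up from 2^1; each line after the first costs one multiplication):

2^1 = 2
2^2 = (2^1)^2 = 2^2 = 4
2^4 = (2^2)^2 = 4^2 = 16
2^5 = 2 * 2^4 = 2 * 16 = 32
2^10 = (2^5)^2 = 32^2 = 1024
2^20 = (2^10)^2 = 1024^2 = 1048576

Result: 1048576
Multiplications needed: 5 (5 lines after 2^1)

2^20 = 1048576. Using exponentiation by squaring, this requires 5 multiplications. The key idea: if the exponent is even, square the half-power; if odd, multiply by the base once.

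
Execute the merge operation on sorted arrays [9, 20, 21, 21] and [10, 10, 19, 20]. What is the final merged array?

Merging process:

Compare 9 vs 10: take 9 from left. Merged: [9]
Compare 20 vs 10: take 10 from right. Merged: [9, 10]
Compare 20 vs 10: take 10 from right. Merged: [9, 10, 10]
Compare 20 vs 19: take 19 from right. Merged: [9, 10, 10, 19]
Compare 20 vs 20: take 20 from left. Merged: [9, 10, 10, 19, 20]
Compare 21 vs 20: take 20 from right. Merged: [9, 10, 10, 19, 20, 20]
Append remaining from left: [21, 21]. Merged: [9, 10, 10, 19, 20, 20, 21, 21]

Final merged array: [9, 10, 10, 19, 20, 20, 21, 21]
Total comparisons: 6

The merged array is [9, 10, 10, 19, 20, 20, 21, 21], requiring 6 comparisons. The merge step runs in O(n) time where n is the total number of elements.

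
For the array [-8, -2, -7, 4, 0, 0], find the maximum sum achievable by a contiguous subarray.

Using Kadane's algorithm on [-8, -2, -7, 4, 0, 0]:

Scanning through the array:
Position 1 (value -2): max_ending_here = -2, max_so_far = -2
Position 2 (value -7): max_ending_here = -7, max_so_far = -2
Position 3 (value 4): max_ending_here = 4, max_so_far = 4
Position 4 (value 0): max_ending_here = 4, max_so_far = 4
Position 5 (value 0): max_ending_here = 4, max_so_far = 4

Maximum subarray: [4]
Maximum sum: 4

The maximum subarray is [4] with sum 4. This subarray runs from index 3 to index 3.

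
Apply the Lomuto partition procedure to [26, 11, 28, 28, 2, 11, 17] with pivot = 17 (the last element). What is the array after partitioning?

Lomuto partition with pivot = 17:

Initial array: [26, 11, 28, 28, 2, 11, 17]

arr[0]=26 > 17: no swap
arr[1]=11 <= 17: swap with position 0, array becomes [11, 26, 28, 28, 2, 11, 17]
arr[2]=28 > 17: no swap
arr[3]=28 > 17: no swap
arr[4]=2 <= 17: swap with position 1, array becomes [11, 2, 28, 28, 26, 11, 17]
arr[5]=11 <= 17: swap with position 2, array becomes [11, 2, 11, 28, 26, 28, 17]

Place pivot at position 3: [11, 2, 11, 17, 26, 28, 28]
Pivot position: 3

After partitioning with pivot 17, the array becomes [11, 2, 11, 17, 26, 28, 28]. The pivot is placed at index 3. All elements to the left of the pivot are <= 17, and all elements to the right are > 17.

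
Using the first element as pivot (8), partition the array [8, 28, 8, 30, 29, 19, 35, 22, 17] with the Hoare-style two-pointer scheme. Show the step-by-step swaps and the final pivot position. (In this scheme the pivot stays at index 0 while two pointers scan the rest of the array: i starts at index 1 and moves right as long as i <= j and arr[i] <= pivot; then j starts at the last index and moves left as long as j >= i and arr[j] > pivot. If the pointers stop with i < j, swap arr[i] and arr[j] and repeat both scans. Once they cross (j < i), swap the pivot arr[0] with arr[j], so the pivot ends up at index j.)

Hoare-style two-pointer partition with pivot = 8:

Initial array: [8, 28, 8, 30, 29, 19, 35, 22, 17]

Pointers start at i = 1, j = 8.
i stops at index 1 (arr[1]=28 > 8), j stops at index 2 (arr[2]=8 <= 8): swap arr[1] and arr[2], array becomes [8, 8, 28, 30, 29, 19, 35, 22, 17]
i ends at 2, j ends at 1: the pointers have crossed (j < i), so scanning stops.

Swap pivot arr[0] with arr[1] to place pivot at position 1: [8, 8, 28, 30, 29, 19, 35, 22, 17]
Pivot position: 1

After partitioning with pivot 8, the array becomes [8, 8, 28, 30, 29, 19, 35, 22, 17]. The pivot is placed at index 1. All elements to the left of the pivot are <= 8, and all elements to the right are > 8.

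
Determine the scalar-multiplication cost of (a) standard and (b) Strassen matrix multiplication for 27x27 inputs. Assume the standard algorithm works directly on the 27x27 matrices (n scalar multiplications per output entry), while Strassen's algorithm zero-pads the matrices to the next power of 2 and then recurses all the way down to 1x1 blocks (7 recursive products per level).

Matrix multiplication for 27x27 matrices:

Strassen's algorithm requires power-of-2 dimensions. Pad 27x27 to 32x32 (next power of 2).

Standard algorithm: 27^3 = 19683 multiplications
Strassen's algorithm: 7^(log2(32)) = 7^5 = 16807 multiplications
Savings: 19683 - 16807 = 2876 multiplications

Standard: 19683 multiplications (27^3). Strassen: 16807 multiplications (7^5, after padding to 32x32). Strassen reduces 8 recursive multiplications to 7 at each level.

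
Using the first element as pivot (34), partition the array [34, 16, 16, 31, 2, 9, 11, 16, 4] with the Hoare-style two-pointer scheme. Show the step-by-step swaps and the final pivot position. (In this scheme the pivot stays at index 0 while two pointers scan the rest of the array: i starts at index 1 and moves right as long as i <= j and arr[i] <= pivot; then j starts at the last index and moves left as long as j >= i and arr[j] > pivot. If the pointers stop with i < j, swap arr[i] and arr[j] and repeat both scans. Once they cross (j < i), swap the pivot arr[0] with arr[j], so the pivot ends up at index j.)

Hoare-style two-pointer partition with pivot = 34:

Initial array: [34, 16, 16, 31, 2, 9, 11, 16, 4]

Pointers start at i = 1, j = 8.
i ends at 9, j ends at 8: the pointers have crossed (j < i), so scanning stops.

Swap pivot arr[0] with arr[8] to place pivot at position 8: [4, 16, 16, 31, 2, 9, 11, 16, 34]
Pivot position: 8

After partitioning with pivot 34, the array becomes [4, 16, 16, 31, 2, 9, 11, 16, 34]. The pivot is placed at index 8. All elements to the left of the pivot are <= 34, and all elements to the right are > 34.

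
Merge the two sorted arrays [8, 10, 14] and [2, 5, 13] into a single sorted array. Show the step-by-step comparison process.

Merging process:

Compare 8 vs 2: take 2 from right. Merged: [2]
Compare 8 vs 5: take 5 from right. Merged: [2, 5]
Compare 8 vs 13: take 8 from left. Merged: [2, 5, 8]
Compare 10 vs 13: take 10 from left. Merged: [2, 5, 8, 10]
Compare 14 vs 13: take 13 from right. Merged: [2, 5, 8, 10, 13]
Append remaining from left: [14]. Merged: [2, 5, 8, 10, 13, 14]

Final merged array: [2, 5, 8, 10, 13, 14]
Total comparisons: 5

The merged array is [2, 5, 8, 10, 13, 14], requiring 5 comparisons. The merge step runs in O(n) time where n is the total number of elements.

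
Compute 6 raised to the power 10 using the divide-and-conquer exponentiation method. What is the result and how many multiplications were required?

Computing 6^10 by squaring (build up from 6^1; each line after the first costs one multiplication):

6^1 = 6
6^2 = (6^1)^2 = 6^2 = 36
6^4 = (6^2)^2 = 36^2 = 1296
6^5 = 6 * 6^4 = 6 * 1296 = 7776
6^10 = (6^5)^2 = 7776^2 = 60466176

Result: 60466176
Multiplications needed: 4 (4 lines after 6^1)

6^10 = 60466176. Using exponentiation by squaring, this requires 4 multiplications. The key idea: if the exponent is even, square the half-power; if odd, multiply by the base once.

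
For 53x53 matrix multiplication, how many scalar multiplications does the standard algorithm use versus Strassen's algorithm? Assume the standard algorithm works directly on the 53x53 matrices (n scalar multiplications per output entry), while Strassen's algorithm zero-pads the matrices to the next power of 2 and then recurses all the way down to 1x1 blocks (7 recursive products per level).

Matrix multiplication for 53x53 matrices:

Strassen's algorithm requires power-of-2 dimensions. Pad 53x53 to 64x64 (next power of 2).

Standard algorithm: 53^3 = 148877 multiplications
Strassen's algorithm: 7^(log2(64)) = 7^6 = 117649 multiplications
Savings: 148877 - 117649 = 31228 multiplications

Standard: 148877 multiplications (53^3). Strassen: 117649 multiplications (7^6, after padding to 64x64). Strassen reduces 8 recursive multiplications to 7 at each level.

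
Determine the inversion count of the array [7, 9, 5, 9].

Finding inversions in [7, 9, 5, 9]:

(0, 2): arr[0]=7 > arr[2]=5
(1, 2): arr[1]=9 > arr[2]=5

Total inversions: 2

The array has 2 inversion(s): (0,2), (1,2). Each pair (i,j) satisfies i < j and arr[i] > arr[j].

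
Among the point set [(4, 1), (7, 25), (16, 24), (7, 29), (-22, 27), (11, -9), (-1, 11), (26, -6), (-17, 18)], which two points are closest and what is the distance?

Computing all pairwise distances among 9 points:

d((4, 1), (7, 25)) = 24.1868
d((4, 1), (16, 24)) = 25.9422
d((4, 1), (7, 29)) = 28.1603
d((4, 1), (-22, 27)) = 36.7696
d((4, 1), (11, -9)) = 12.2066
d((4, 1), (-1, 11)) = 11.1803
d((4, 1), (26, -6)) = 23.0868
d((4, 1), (-17, 18)) = 27.0185
d((7, 25), (16, 24)) = 9.0554
d((7, 25), (7, 29)) = 4.0 <-- minimum
d((7, 25), (-22, 27)) = 29.0689
d((7, 25), (11, -9)) = 34.2345
d((7, 25), (-1, 11)) = 16.1245
d((7, 25), (26, -6)) = 36.3593
d((7, 25), (-17, 18)) = 25.0
d((16, 24), (7, 29)) = 10.2956
d((16, 24), (-22, 27)) = 38.1182
d((16, 24), (11, -9)) = 33.3766
d((16, 24), (-1, 11)) = 21.4009
d((16, 24), (26, -6)) = 31.6228
d((16, 24), (-17, 18)) = 33.541
d((7, 29), (-22, 27)) = 29.0689
d((7, 29), (11, -9)) = 38.2099
d((7, 29), (-1, 11)) = 19.6977
d((7, 29), (26, -6)) = 39.8246
d((7, 29), (-17, 18)) = 26.4008
d((-22, 27), (11, -9)) = 48.8365
d((-22, 27), (-1, 11)) = 26.4008
d((-22, 27), (26, -6)) = 58.2495
d((-22, 27), (-17, 18)) = 10.2956
d((11, -9), (-1, 11)) = 23.3238
d((11, -9), (26, -6)) = 15.2971
d((11, -9), (-17, 18)) = 38.8973
d((-1, 11), (26, -6)) = 31.9061
d((-1, 11), (-17, 18)) = 17.4642
d((26, -6), (-17, 18)) = 49.2443

Closest pair: (7, 25) and (7, 29) with distance 4.0

The closest pair is (7, 25) and (7, 29) with Euclidean distance 4.0. For 9 points, brute-force pairwise comparison is shown above. For large n, the divide-and-conquer algorithm (sort by x, recurse on halves, check the dividing strip) achieves O(n log n).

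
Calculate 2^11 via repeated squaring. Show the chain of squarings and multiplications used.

Computing 2^11 by squaring (build up from 2^1; each line after the first costs one multiplication):

2^1 = 2
2^2 = (2^1)^2 = 2^2 = 4
2^4 = (2^2)^2 = 4^2 = 16
2^5 = 2 * 2^4 = 2 * 16 = 32
2^10 = (2^5)^2 = 32^2 = 1024
2^11 = 2 * 2^10 = 2 * 1024 = 2048

Result: 2048
Multiplications needed: 5 (5 lines after 2^1)

2^11 = 2048. Using exponentiation by squaring, this requires 5 multiplications. The key idea: if the exponent is even, square the half-power; if odd, multiply by the base once.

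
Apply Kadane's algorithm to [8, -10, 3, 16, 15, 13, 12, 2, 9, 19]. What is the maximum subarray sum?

Using Kadane's algorithm on [8, -10, 3, 16, 15, 13, 12, 2, 9, 19]:

Scanning through the array:
Position 1 (value -10): max_ending_here = -2, max_so_far = 8
Position 2 (value 3): max_ending_here = 3, max_so_far = 8
Position 3 (value 16): max_ending_here = 19, max_so_far = 19
Position 4 (value 15): max_ending_here = 34, max_so_far = 34
Position 5 (value 13): max_ending_here = 47, max_so_far = 47
Position 6 (value 12): max_ending_here = 59, max_so_far = 59
Position 7 (value 2): max_ending_here = 61, max_so_far = 61
Position 8 (value 9): max_ending_here = 70, max_so_far = 70
Position 9 (value 19): max_ending_here = 89, max_so_far = 89

Maximum subarray: [3, 16, 15, 13, 12, 2, 9, 19]
Maximum sum: 89

The maximum subarray is [3, 16, 15, 13, 12, 2, 9, 19] with sum 89. This subarray runs from index 2 to index 9.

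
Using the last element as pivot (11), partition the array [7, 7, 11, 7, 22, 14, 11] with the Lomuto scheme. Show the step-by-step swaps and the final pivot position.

Lomuto partition with pivot = 11:

Initial array: [7, 7, 11, 7, 22, 14, 11]

arr[0]=7 <= 11: swap with position 0, array becomes [7, 7, 11, 7, 22, 14, 11]
arr[1]=7 <= 11: swap with position 1, array becomes [7, 7, 11, 7, 22, 14, 11]
arr[2]=11 <= 11: swap with position 2, array becomes [7, 7, 11, 7, 22, 14, 11]
arr[3]=7 <= 11: swap with position 3, array becomes [7, 7, 11, 7, 22, 14, 11]
arr[4]=22 > 11: no swap
arr[5]=14 > 11: no swap

Place pivot at position 4: [7, 7, 11, 7, 11, 14, 22]
Pivot position: 4

After partitioning with pivot 11, the array becomes [7, 7, 11, 7, 11, 14, 22]. The pivot is placed at index 4. All elements to the left of the pivot are <= 11, and all elements to the right are > 11.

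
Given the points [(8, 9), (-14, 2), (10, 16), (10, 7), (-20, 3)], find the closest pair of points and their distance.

Computing all pairwise distances among 5 points:

d((8, 9), (-14, 2)) = 23.0868
d((8, 9), (10, 16)) = 7.2801
d((8, 9), (10, 7)) = 2.8284 <-- minimum
d((8, 9), (-20, 3)) = 28.6356
d((-14, 2), (10, 16)) = 27.7849
d((-14, 2), (10, 7)) = 24.5153
d((-14, 2), (-20, 3)) = 6.0828
d((10, 16), (10, 7)) = 9.0
d((10, 16), (-20, 3)) = 32.6956
d((10, 7), (-20, 3)) = 30.2655

Closest pair: (8, 9) and (10, 7) with distance 2.8284

The closest pair is (8, 9) and (10, 7) with Euclidean distance 2.8284. For 5 points, brute-force pairwise comparison is shown above. For large n, the divide-and-conquer algorithm (sort by x, recurse on halves, check the dividing strip) achieves O(n log n).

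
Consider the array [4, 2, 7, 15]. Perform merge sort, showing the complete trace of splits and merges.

Merge sort trace:

Split: [4, 2, 7, 15] -> [4, 2] and [7, 15]
  Split: [4, 2] -> [4] and [2]
  Merge: [4] + [2] -> [2, 4]
  Split: [7, 15] -> [7] and [15]
  Merge: [7] + [15] -> [7, 15]
Merge: [2, 4] + [7, 15] -> [2, 4, 7, 15]

Final sorted array: [2, 4, 7, 15]

The merge sort proceeds by recursively splitting the array and merging sorted halves.
After all merges, the sorted array is [2, 4, 7, 15].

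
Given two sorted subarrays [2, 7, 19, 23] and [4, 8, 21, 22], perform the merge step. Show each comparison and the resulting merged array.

Merging process:

Compare 2 vs 4: take 2 from left. Merged: [2]
Compare 7 vs 4: take 4 from right. Merged: [2, 4]
Compare 7 vs 8: take 7 from left. Merged: [2, 4, 7]
Compare 19 vs 8: take 8 from right. Merged: [2, 4, 7, 8]
Compare 19 vs 21: take 19 from left. Merged: [2, 4, 7, 8, 19]
Compare 23 vs 21: take 21 from right. Merged: [2, 4, 7, 8, 19, 21]
Compare 23 vs 22: take 22 from right. Merged: [2, 4, 7, 8, 19, 21, 22]
Append remaining from left: [23]. Merged: [2, 4, 7, 8, 19, 21, 22, 23]

Final merged array: [2, 4, 7, 8, 19, 21, 22, 23]
Total comparisons: 7

The merged array is [2, 4, 7, 8, 19, 21, 22, 23], requiring 7 comparisons. The merge step runs in O(n) time where n is the total number of elements.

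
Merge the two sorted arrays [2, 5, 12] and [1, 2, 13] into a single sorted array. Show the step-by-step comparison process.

Merging process:

Compare 2 vs 1: take 1 from right. Merged: [1]
Compare 2 vs 2: take 2 from left. Merged: [1, 2]
Compare 5 vs 2: take 2 from right. Merged: [1, 2, 2]
Compare 5 vs 13: take 5 from left. Merged: [1, 2, 2, 5]
Compare 12 vs 13: take 12 from left. Merged: [1, 2, 2, 5, 12]
Append remaining from right: [13]. Merged: [1, 2, 2, 5, 12, 13]

Final merged array: [1, 2, 2, 5, 12, 13]
Total comparisons: 5

The merged array is [1, 2, 2, 5, 12, 13], requiring 5 comparisons. The merge step runs in O(n) time where n is the total number of elements.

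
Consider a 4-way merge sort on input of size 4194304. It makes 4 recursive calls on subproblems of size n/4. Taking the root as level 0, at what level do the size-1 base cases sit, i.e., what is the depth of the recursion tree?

For divide and conquer with division factor 4:

Problem sizes at each level:
Level 0: 4194304
Level 1: 1048576
Level 2: 262144
Level 3: 65536
Level 4: 16384
Level 5: 4096
Level 6: 1024
Level 7: 256
Level 8: 64
Level 9: 16
Level 10: 4
Level 11: 1

The root is level 0 and the size-1 base case is level 11 (the tree spans levels 0 through 11, i.e. 12 levels counting the root), so the depth is the number of divisions: log_4(4194304) = 11

The recursion tree depth is log_4(4194304) = 11. At each level, the problem size is divided by 4, so it takes 11 divisions to reduce to a base case of size 1. The algorithm makes 4 recursive calls at each level.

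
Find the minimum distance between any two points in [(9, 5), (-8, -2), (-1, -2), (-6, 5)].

Computing all pairwise distances among 4 points:

d((9, 5), (-8, -2)) = 18.3848
d((9, 5), (-1, -2)) = 12.2066
d((9, 5), (-6, 5)) = 15.0
d((-8, -2), (-1, -2)) = 7.0 <-- minimum
d((-8, -2), (-6, 5)) = 7.2801
d((-1, -2), (-6, 5)) = 8.6023

Closest pair: (-8, -2) and (-1, -2) with distance 7.0

The closest pair is (-8, -2) and (-1, -2) with Euclidean distance 7.0. For 4 points, brute-force pairwise comparison is shown above. For large n, the divide-and-conquer algorithm (sort by x, recurse on halves, check the dividing strip) achieves O(n log n).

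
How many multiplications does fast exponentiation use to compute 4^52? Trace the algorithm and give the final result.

Computing 4^52 by squaring (build up from 4^1; each line after the first costs one multiplication):

4^1 = 4
4^2 = (4^1)^2 = 4^2 = 16
4^3 = 4 * 4^2 = 4 * 16 = 64
4^6 = (4^3)^2 = 64^2 = 4096
4^12 = (4^6)^2 = 4096^2 = 16777216
4^13 = 4 * 4^12 = 4 * 16777216 = 67108864
4^26 = (4^13)^2 = 67108864^2 = 4503599627370496
4^52 = (4^26)^2 = 4503599627370496^2 = 20282409603651670423947251286016

Result: 20282409603651670423947251286016
Multiplications needed: 7 (7 lines after 4^1)

4^52 = 20282409603651670423947251286016. Using exponentiation by squaring, this requires 7 multiplications. The key idea: if the exponent is even, square the half-power; if odd, multiply by the base once.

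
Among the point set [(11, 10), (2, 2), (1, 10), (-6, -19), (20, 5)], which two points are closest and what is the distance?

Computing all pairwise distances among 5 points:

d((11, 10), (2, 2)) = 12.0416
d((11, 10), (1, 10)) = 10.0
d((11, 10), (-6, -19)) = 33.6155
d((11, 10), (20, 5)) = 10.2956
d((2, 2), (1, 10)) = 8.0623 <-- minimum
d((2, 2), (-6, -19)) = 22.4722
d((2, 2), (20, 5)) = 18.2483
d((1, 10), (-6, -19)) = 29.8329
d((1, 10), (20, 5)) = 19.6469
d((-6, -19), (20, 5)) = 35.3836

Closest pair: (2, 2) and (1, 10) with distance 8.0623

The closest pair is (2, 2) and (1, 10) with Euclidean distance 8.0623. For 5 points, brute-force pairwise comparison is shown above. For large n, the divide-and-conquer algorithm (sort by x, recurse on halves, check the dividing strip) achieves O(n log n).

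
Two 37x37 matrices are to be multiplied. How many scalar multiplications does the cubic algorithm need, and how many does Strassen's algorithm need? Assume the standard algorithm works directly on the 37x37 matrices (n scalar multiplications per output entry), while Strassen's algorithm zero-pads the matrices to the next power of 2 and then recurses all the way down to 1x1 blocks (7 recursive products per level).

Matrix multiplication for 37x37 matrices:

Strassen's algorithm requires power-of-2 dimensions. Pad 37x37 to 64x64 (next power of 2).

Standard algorithm: 37^3 = 50653 multiplications
Strassen's algorithm: 7^(log2(64)) = 7^6 = 117649 multiplications
Difference: 50653 - 117649 = -66996 (Strassen uses MORE here due to padding overhead — for small or just-over-power-of-2 n, padding can outweigh the per-level savings)

Standard: 50653 multiplications (37^3). Strassen: 117649 multiplications (7^6, after padding to 64x64). Strassen reduces 8 recursive multiplications to 7 at each level.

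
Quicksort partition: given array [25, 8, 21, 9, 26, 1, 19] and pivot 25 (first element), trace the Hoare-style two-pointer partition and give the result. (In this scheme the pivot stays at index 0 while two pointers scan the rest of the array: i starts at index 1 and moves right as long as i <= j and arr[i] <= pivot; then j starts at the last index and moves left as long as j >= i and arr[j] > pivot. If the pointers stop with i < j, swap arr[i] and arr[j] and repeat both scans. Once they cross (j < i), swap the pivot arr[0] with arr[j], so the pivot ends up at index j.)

Hoare-style two-pointer partition with pivot = 25:

Initial array: [25, 8, 21, 9, 26, 1, 19]

Pointers start at i = 1, j = 6.
i stops at index 4 (arr[4]=26 > 25), j stops at index 6 (arr[6]=19 <= 25): swap arr[4] and arr[6], array becomes [25, 8, 21, 9, 19, 1, 26]
i ends at 6, j ends at 5: the pointers have crossed (j < i), so scanning stops.

Swap pivot arr[0] with arr[5] to place pivot at position 5: [1, 8, 21, 9, 19, 25, 26]
Pivot position: 5

After partitioning with pivot 25, the array becomes [1, 8, 21, 9, 19, 25, 26]. The pivot is placed at index 5. All elements to the left of the pivot are <= 25, and all elements to the right are > 25.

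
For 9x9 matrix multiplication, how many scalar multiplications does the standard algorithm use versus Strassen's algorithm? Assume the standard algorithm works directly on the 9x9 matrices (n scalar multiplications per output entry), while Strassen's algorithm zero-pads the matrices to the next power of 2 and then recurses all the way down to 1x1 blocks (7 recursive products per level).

Matrix multiplication for 9x9 matrices:

Strassen's algorithm requires power-of-2 dimensions. Pad 9x9 to 16x16 (next power of 2).

Standard algorithm: 9^3 = 729 multiplications
Strassen's algorithm: 7^(log2(16)) = 7^4 = 2401 multiplications
Difference: 729 - 2401 = -1672 (Strassen uses MORE here due to padding overhead — for small or just-over-power-of-2 n, padding can outweigh the per-level savings)

Standard: 729 multiplications (9^3). Strassen: 2401 multiplications (7^4, after padding to 16x16). Strassen reduces 8 recursive multiplications to 7 at each level.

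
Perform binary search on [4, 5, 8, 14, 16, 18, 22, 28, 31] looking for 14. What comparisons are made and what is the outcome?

Binary search for 14 in [4, 5, 8, 14, 16, 18, 22, 28, 31]:

lo=0, hi=8, mid=4, arr[mid]=16 -> 16 > 14, search left half
lo=0, hi=3, mid=1, arr[mid]=5 -> 5 < 14, search right half
lo=2, hi=3, mid=2, arr[mid]=8 -> 8 < 14, search right half
lo=3, hi=3, mid=3, arr[mid]=14 -> Found target at index 3!

Binary search finds 14 at index 3 after 4 comparisons. The search repeatedly halves the search space by comparing with the middle element.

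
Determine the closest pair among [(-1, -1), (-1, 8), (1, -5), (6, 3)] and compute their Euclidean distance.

Computing all pairwise distances among 4 points:

d((-1, -1), (-1, 8)) = 9.0
d((-1, -1), (1, -5)) = 4.4721 <-- minimum
d((-1, -1), (6, 3)) = 8.0623
d((-1, 8), (1, -5)) = 13.1529
d((-1, 8), (6, 3)) = 8.6023
d((1, -5), (6, 3)) = 9.434

Closest pair: (-1, -1) and (1, -5) with distance 4.4721

The closest pair is (-1, -1) and (1, -5) with Euclidean distance 4.4721. For 4 points, brute-force pairwise comparison is shown above. For large n, the divide-and-conquer algorithm (sort by x, recurse on halves, check the dividing strip) achieves O(n log n).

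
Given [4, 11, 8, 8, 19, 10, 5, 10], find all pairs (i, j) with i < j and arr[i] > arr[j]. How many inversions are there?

Finding inversions in [4, 11, 8, 8, 19, 10, 5, 10]:

(1, 2): arr[1]=11 > arr[2]=8
(1, 3): arr[1]=11 > arr[3]=8
(1, 5): arr[1]=11 > arr[5]=10
(1, 6): arr[1]=11 > arr[6]=5
(1, 7): arr[1]=11 > arr[7]=10
(2, 6): arr[2]=8 > arr[6]=5
(3, 6): arr[3]=8 > arr[6]=5
(4, 5): arr[4]=19 > arr[5]=10
(4, 6): arr[4]=19 > arr[6]=5
(4, 7): arr[4]=19 > arr[7]=10
(5, 6): arr[5]=10 > arr[6]=5

Total inversions: 11

The array has 11 inversion(s): (1,2), (1,3), (1,5), (1,6), (1,7), (2,6), (3,6), (4,5), (4,6), (4,7), (5,6). Each pair (i,j) satisfies i < j and arr[i] > arr[j].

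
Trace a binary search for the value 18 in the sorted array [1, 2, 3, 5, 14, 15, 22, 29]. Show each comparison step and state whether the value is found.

Binary search for 18 in [1, 2, 3, 5, 14, 15, 22, 29]:

lo=0, hi=7, mid=3, arr[mid]=5 -> 5 < 18, search right half
lo=4, hi=7, mid=5, arr[mid]=15 -> 15 < 18, search right half
lo=6, hi=7, mid=6, arr[mid]=22 -> 22 > 18, search left half
lo=6 > hi=5, target 18 not found

Binary search determines that 18 is not in the array after 3 comparisons. The search space was exhausted without finding the target.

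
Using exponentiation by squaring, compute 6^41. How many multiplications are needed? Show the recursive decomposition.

Computing 6^41 by squaring (build up from 6^1; each line after the first costs one multiplication):

6^1 = 6
6^2 = (6^1)^2 = 6^2 = 36
6^4 = (6^2)^2 = 36^2 = 1296
6^5 = 6 * 6^4 = 6 * 1296 = 7776
6^10 = (6^5)^2 = 7776^2 = 60466176
6^20 = (6^10)^2 = 60466176^2 = 3656158440062976
6^40 = (6^20)^2 = 3656158440062976^2 = 13367494538843734067838845976576
6^41 = 6 * 6^40 = 6 * 13367494538843734067838845976576 = 80204967233062404407033075859456

Result: 80204967233062404407033075859456
Multiplications needed: 7 (7 lines after 6^1)

6^41 = 80204967233062404407033075859456. Using exponentiation by squaring, this requires 7 multiplications. The key idea: if the exponent is even, square the half-power; if odd, multiply by the base once.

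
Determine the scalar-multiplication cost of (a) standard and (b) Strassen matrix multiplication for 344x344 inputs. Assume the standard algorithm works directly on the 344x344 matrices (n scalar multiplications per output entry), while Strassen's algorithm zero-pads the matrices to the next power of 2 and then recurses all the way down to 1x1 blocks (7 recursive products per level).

Matrix multiplication for 344x344 matrices:

Strassen's algorithm requires power-of-2 dimensions. Pad 344x344 to 512x512 (next power of 2).

Standard algorithm: 344^3 = 40707584 multiplications
Strassen's algorithm: 7^(log2(512)) = 7^9 = 40353607 multiplications
Savings: 40707584 - 40353607 = 353977 multiplications

Standard: 40707584 multiplications (344^3). Strassen: 40353607 multiplications (7^9, after padding to 512x512). Strassen reduces 8 recursive multiplications to 7 at each level.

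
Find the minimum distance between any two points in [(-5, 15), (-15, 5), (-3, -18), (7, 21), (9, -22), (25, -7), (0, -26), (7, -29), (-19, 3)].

Computing all pairwise distances among 9 points:

d((-5, 15), (-15, 5)) = 14.1421
d((-5, 15), (-3, -18)) = 33.0606
d((-5, 15), (7, 21)) = 13.4164
d((-5, 15), (9, -22)) = 39.5601
d((-5, 15), (25, -7)) = 37.2022
d((-5, 15), (0, -26)) = 41.3038
d((-5, 15), (7, -29)) = 45.607
d((-5, 15), (-19, 3)) = 18.4391
d((-15, 5), (-3, -18)) = 25.9422
d((-15, 5), (7, 21)) = 27.2029
d((-15, 5), (9, -22)) = 36.1248
d((-15, 5), (25, -7)) = 41.7612
d((-15, 5), (0, -26)) = 34.4384
d((-15, 5), (7, -29)) = 40.4969
d((-15, 5), (-19, 3)) = 4.4721 <-- minimum
d((-3, -18), (7, 21)) = 40.2616
d((-3, -18), (9, -22)) = 12.6491
d((-3, -18), (25, -7)) = 30.0832
d((-3, -18), (0, -26)) = 8.544
d((-3, -18), (7, -29)) = 14.8661
d((-3, -18), (-19, 3)) = 26.4008
d((7, 21), (9, -22)) = 43.0465
d((7, 21), (25, -7)) = 33.2866
d((7, 21), (0, -26)) = 47.5184
d((7, 21), (7, -29)) = 50.0
d((7, 21), (-19, 3)) = 31.6228
d((9, -22), (25, -7)) = 21.9317
d((9, -22), (0, -26)) = 9.8489
d((9, -22), (7, -29)) = 7.2801
d((9, -22), (-19, 3)) = 37.5366
d((25, -7), (0, -26)) = 31.4006
d((25, -7), (7, -29)) = 28.4253
d((25, -7), (-19, 3)) = 45.1221
d((0, -26), (7, -29)) = 7.6158
d((0, -26), (-19, 3)) = 34.6699
d((7, -29), (-19, 3)) = 41.2311

Closest pair: (-15, 5) and (-19, 3) with distance 4.4721

The closest pair is (-15, 5) and (-19, 3) with Euclidean distance 4.4721. For 9 points, brute-force pairwise comparison is shown above. For large n, the divide-and-conquer algorithm (sort by x, recurse on halves, check the dividing strip) achieves O(n log n).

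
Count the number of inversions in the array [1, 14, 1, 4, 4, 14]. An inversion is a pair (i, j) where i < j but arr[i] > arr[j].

Finding inversions in [1, 14, 1, 4, 4, 14]:

(1, 2): arr[1]=14 > arr[2]=1
(1, 3): arr[1]=14 > arr[3]=4
(1, 4): arr[1]=14 > arr[4]=4

Total inversions: 3

The array has 3 inversion(s): (1,2), (1,3), (1,4). Each pair (i,j) satisfies i < j and arr[i] > arr[j].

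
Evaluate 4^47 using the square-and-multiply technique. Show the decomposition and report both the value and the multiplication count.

Computing 4^47 by squaring (build up from 4^1; each line after the first costs one multiplication):

4^1 = 4
4^2 = (4^1)^2 = 4^2 = 16
4^4 = (4^2)^2 = 16^2 = 256
4^5 = 4 * 4^4 = 4 * 256 = 1024
4^10 = (4^5)^2 = 1024^2 = 1048576
4^11 = 4 * 4^10 = 4 * 1048576 = 4194304
4^22 = (4^11)^2 = 4194304^2 = 17592186044416
4^23 = 4 * 4^22 = 4 * 17592186044416 = 70368744177664
4^46 = (4^23)^2 = 70368744177664^2 = 4951760157141521099596496896
4^47 = 4 * 4^46 = 4 * 4951760157141521099596496896 = 19807040628566084398385987584

Result: 19807040628566084398385987584
Multiplications needed: 9 (9 lines after 4^1)

4^47 = 19807040628566084398385987584. Using exponentiation by squaring, this requires 9 multiplications. The key idea: if the exponent is even, square the half-power; if odd, multiply by the base once.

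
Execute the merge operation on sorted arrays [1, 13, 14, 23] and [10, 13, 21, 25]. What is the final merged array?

Merging process:

Compare 1 vs 10: take 1 from left. Merged: [1]
Compare 13 vs 10: take 10 from right. Merged: [1, 10]
Compare 13 vs 13: take 13 from left. Merged: [1, 10, 13]
Compare 14 vs 13: take 13 from right. Merged: [1, 10, 13, 13]
Compare 14 vs 21: take 14 from left. Merged: [1, 10, 13, 13, 14]
Compare 23 vs 21: take 21 from right. Merged: [1, 10, 13, 13, 14, 21]
Compare 23 vs 25: take 23 from left. Merged: [1, 10, 13, 13, 14, 21, 23]
Append remaining from right: [25]. Merged: [1, 10, 13, 13, 14, 21, 23, 25]

Final merged array: [1, 10, 13, 13, 14, 21, 23, 25]
Total comparisons: 7

The merged array is [1, 10, 13, 13, 14, 21, 23, 25], requiring 7 comparisons. The merge step runs in O(n) time where n is the total number of elements.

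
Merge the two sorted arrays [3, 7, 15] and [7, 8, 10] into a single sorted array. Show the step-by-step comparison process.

Merging process:

Compare 3 vs 7: take 3 from left. Merged: [3]
Compare 7 vs 7: take 7 from left. Merged: [3, 7]
Compare 15 vs 7: take 7 from right. Merged: [3, 7, 7]
Compare 15 vs 8: take 8 from right. Merged: [3, 7, 7, 8]
Compare 15 vs 10: take 10 from right. Merged: [3, 7, 7, 8, 10]
Append remaining from left: [15]. Merged: [3, 7, 7, 8, 10, 15]

Final merged array: [3, 7, 7, 8, 10, 15]
Total comparisons: 5

The merged array is [3, 7, 7, 8, 10, 15], requiring 5 comparisons. The merge step runs in O(n) time where n is the total number of elements.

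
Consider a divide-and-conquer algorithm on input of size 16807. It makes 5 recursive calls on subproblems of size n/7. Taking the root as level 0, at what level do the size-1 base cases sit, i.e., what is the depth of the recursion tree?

For divide and conquer with division factor 7:

Problem sizes at each level:
Level 0: 16807
Level 1: 2401
Level 2: 343
Level 3: 49
Level 4: 7
Level 5: 1

The root is level 0 and the size-1 base case is level 5 (the tree spans levels 0 through 5, i.e. 6 levels counting the root), so the depth is the number of divisions: log_7(16807) = 5

The recursion tree depth is log_7(16807) = 5. At each level, the problem size is divided by 7, so it takes 5 divisions to reduce to a base case of size 1. The algorithm makes 5 recursive calls at each level.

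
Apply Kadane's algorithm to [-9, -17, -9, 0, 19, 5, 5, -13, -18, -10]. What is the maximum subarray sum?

Using Kadane's algorithm on [-9, -17, -9, 0, 19, 5, 5, -13, -18, -10]:

Scanning through the array:
Position 1 (value -17): max_ending_here = -17, max_so_far = -9
Position 2 (value -9): max_ending_here = -9, max_so_far = -9
Position 3 (value 0): max_ending_here = 0, max_so_far = 0
Position 4 (value 19): max_ending_here = 19, max_so_far = 19
Position 5 (value 5): max_ending_here = 24, max_so_far = 24
Position 6 (value 5): max_ending_here = 29, max_so_far = 29
Position 7 (value -13): max_ending_here = 16, max_so_far = 29
Position 8 (value -18): max_ending_here = -2, max_so_far = 29
Position 9 (value -10): max_ending_here = -10, max_so_far = 29

Maximum subarray: [0, 19, 5, 5]
Maximum sum: 29

The maximum subarray is [0, 19, 5, 5] with sum 29. This subarray runs from index 3 to index 6.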